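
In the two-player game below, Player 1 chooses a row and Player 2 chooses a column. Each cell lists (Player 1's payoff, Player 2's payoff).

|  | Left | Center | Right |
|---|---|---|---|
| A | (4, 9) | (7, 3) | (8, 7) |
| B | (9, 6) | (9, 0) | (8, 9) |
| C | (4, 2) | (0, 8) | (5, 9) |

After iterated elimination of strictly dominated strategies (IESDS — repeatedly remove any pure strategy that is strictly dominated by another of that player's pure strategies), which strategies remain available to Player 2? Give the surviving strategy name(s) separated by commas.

For Player 1, B strictly dominates C on the remaining columns (Left: 9>4, Center: 9>0, Right: 8>5); eliminate C.
For Player 2, Left strictly dominates Center on the remaining rows (A: 9>3, B: 6>0); eliminate Center.
Among the remaining strategies, none is strictly dominated by another pure strategy of the same player, so the elimination stops.
Surviving strategies — Player 1: {A, B}; Player 2: {Left, Right}.

Left, Right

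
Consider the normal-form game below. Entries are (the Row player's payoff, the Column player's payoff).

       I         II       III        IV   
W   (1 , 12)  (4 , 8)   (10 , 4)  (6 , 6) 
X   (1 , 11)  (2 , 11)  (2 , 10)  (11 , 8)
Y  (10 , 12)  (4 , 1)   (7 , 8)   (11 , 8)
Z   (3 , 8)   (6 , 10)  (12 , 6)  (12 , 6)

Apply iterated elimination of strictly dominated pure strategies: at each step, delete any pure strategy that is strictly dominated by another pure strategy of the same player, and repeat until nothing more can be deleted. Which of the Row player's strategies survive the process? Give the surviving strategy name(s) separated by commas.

The Row player's strategy W is strictly dominated by Z (I: 3>1, II: 6>4, III: 12>10, IV: 12>6) and is removed.
Row X is eliminated: Z beats it against every remaining column (I: 3>1, II: 6>2, III: 12>2, IV: 12>11).
Column III is eliminated: I beats it against every remaining row (Y: 12>8, Z: 8>6).
For the Column player, I strictly dominates IV on the remaining rows (Y: 12>8, Z: 8>6); eliminate IV.
Among the remaining strategies, none is strictly dominated by another pure strategy of the same player, so the elimination stops.
Surviving strategies — the Row player: {Y, Z}; the Column player: {I, II}.

Y, Z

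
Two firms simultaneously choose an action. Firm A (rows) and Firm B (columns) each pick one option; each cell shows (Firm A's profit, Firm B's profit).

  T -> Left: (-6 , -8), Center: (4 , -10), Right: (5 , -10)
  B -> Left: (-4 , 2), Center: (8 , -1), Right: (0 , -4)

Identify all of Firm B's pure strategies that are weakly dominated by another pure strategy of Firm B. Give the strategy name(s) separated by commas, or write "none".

Left is not dominated — it holds its own against Center at T (-8>-10); Right at T (-8>-10).
Center is weakly dominated by Left (T: -8>-10, B: 2>-1).
Right: dominated, since Left does at least as well everywhere (T: -8>-10, B: 2>-4).

Center, Right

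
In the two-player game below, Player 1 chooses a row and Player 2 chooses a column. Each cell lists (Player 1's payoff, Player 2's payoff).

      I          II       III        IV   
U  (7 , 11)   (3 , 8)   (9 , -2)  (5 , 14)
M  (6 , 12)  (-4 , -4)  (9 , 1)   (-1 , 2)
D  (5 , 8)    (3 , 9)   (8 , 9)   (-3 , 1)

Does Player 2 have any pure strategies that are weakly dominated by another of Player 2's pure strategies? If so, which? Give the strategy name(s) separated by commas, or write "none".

I is not dominated — it holds its own against II at U (11>8); III at U (11>-2); IV at M (12>2).
II is not dominated — it holds its own against I at D (9>8); III at U (8>-2); IV at D (9>1).
Nothing dominates III: I at D (9>8); II at M (1>-4); IV at D (9>1).
IV: no other strategy beats it everywhere (I at U (14>11); II at U (14>8); III at U (14>-2)).

none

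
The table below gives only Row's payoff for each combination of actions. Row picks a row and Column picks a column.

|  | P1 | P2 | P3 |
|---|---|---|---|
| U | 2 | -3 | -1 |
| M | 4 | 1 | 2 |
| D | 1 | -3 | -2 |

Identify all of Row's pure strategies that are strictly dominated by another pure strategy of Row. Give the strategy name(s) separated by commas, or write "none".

U, D

U is strictly dominated by M (P1: 4>2, P2: 1>-3, P3: 2>-1).
M is not dominated — it holds its own against U at P1 (4>2); D at P1 (4>1).
M strictly dominates D — P1: 4>1, P2: 1>-3, P3: 2>-2.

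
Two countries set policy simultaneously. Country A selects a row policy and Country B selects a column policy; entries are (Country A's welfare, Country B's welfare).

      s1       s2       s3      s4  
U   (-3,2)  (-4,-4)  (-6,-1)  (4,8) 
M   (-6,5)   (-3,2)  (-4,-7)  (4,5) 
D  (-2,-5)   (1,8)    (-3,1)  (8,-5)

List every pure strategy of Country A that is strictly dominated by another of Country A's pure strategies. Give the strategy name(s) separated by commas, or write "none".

U, M

D strictly dominates U — s1: -2>-3, s2: 1>-4, s3: -3>-6, s4: 8>4.
M is strictly dominated by D (s1: -2>-6, s2: 1>-3, s3: -3>-4, s4: 8>4).
D: no other strategy beats it everywhere (U at s1 (-2>-3); M at s1 (-2>-6)).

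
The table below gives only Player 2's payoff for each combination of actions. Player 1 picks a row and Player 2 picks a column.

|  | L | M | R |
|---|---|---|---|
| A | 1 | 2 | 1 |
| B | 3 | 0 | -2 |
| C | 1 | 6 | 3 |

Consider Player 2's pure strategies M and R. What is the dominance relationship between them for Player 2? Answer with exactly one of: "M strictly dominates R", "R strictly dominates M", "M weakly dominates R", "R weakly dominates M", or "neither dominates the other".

M's payoffs vs R's, by Player 1's action — A: 2>1, B: 0>-2, C: 6>3.
M gives a strictly higher payoff against each opponent action, so M strictly dominates R.

M strictly dominates R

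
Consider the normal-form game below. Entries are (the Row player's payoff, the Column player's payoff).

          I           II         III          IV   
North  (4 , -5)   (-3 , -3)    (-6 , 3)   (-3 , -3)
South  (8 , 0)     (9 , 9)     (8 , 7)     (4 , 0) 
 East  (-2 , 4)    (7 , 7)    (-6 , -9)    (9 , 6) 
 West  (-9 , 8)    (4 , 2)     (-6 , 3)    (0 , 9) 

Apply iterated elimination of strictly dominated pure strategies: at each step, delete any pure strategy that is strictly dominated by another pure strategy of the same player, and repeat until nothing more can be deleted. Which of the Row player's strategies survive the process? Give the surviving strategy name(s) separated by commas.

South

For the Row player, South strictly dominates North on the remaining columns (I: 8>4, II: 9>-3, III: 8>-6, IV: 4>-3); eliminate North.
Row West is eliminated: South beats it against every remaining column (I: 8>-9, II: 9>4, III: 8>-6, IV: 4>0).
For the Column player, II strictly dominates I on the remaining rows (South: 9>0, East: 7>4); eliminate I.
For the Column player, II strictly dominates III on the remaining rows (South: 9>7, East: 7>-9); eliminate III.
The Column player's strategy IV is strictly dominated by II (South: 9>0, East: 7>6) and is removed.
The Row player's strategy East is strictly dominated by South (II: 9>7) and is removed.
Among the remaining strategies, none is strictly dominated by another pure strategy of the same player, so the elimination stops.
Surviving strategies — the Row player: {South}; the Column player: {II}.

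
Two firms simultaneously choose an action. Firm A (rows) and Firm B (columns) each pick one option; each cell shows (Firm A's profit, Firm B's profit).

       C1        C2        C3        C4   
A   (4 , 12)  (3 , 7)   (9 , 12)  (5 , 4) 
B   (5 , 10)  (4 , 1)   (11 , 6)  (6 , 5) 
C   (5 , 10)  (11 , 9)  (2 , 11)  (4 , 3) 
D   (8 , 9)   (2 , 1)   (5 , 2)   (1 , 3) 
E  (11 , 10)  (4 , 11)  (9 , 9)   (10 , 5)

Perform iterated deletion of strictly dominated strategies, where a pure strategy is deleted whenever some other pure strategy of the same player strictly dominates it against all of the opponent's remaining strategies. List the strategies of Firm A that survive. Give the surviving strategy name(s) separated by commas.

For Firm A, B strictly dominates A on the remaining columns (C1: 5>4, C2: 4>3, C3: 11>9, C4: 6>5); eliminate A.
Firm A's strategy D is strictly dominated by E (C1: 11>8, C2: 4>2, C3: 9>5, C4: 10>1) and is removed.
For Firm B, C1 strictly dominates C4 on the remaining rows (B: 10>5, C: 10>3, E: 10>5); eliminate C4.
Among the remaining strategies, none is strictly dominated by another pure strategy of the same player, so the elimination stops.
Surviving strategies — Firm A: {B, C, E}; Firm B: {C1, C2, C3}.

B, C, E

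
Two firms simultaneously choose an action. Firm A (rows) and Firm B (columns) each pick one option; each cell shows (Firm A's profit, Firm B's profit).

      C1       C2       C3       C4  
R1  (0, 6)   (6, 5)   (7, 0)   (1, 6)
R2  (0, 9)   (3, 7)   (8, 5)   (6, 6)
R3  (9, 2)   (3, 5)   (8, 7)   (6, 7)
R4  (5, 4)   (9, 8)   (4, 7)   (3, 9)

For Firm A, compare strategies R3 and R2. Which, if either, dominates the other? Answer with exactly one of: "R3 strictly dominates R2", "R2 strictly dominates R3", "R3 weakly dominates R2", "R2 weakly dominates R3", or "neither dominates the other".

R3 weakly dominates R2

Compare R3 to R2 across each choice by Firm B: C1: 9>0, C2: 3=3, C3: 8=8, C4: 6=6.
R3 is at least as good everywhere and strictly better somewhere (tied only at C2, C3, C4), so R3 weakly but not strictly dominates R2.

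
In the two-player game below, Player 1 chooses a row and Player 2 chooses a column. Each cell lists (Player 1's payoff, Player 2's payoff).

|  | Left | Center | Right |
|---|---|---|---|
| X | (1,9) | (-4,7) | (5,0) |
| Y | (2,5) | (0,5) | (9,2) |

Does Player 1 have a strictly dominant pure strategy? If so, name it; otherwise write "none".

Y vs X: Left: 2>1, Center: 0>-4, Right: 9>5.
Y strictly beats every other strategy against every opponent action, so it is strictly dominant.

Y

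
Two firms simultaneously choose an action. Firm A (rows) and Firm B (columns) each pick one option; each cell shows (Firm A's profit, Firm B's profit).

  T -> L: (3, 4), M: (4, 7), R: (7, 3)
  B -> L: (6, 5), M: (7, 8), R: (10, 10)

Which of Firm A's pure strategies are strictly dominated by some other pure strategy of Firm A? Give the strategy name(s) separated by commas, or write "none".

T

T: dominated, since B does at least as well everywhere (L: 6>3, M: 7>4, R: 10>7).
B is not dominated — it holds its own against T at L (6>3).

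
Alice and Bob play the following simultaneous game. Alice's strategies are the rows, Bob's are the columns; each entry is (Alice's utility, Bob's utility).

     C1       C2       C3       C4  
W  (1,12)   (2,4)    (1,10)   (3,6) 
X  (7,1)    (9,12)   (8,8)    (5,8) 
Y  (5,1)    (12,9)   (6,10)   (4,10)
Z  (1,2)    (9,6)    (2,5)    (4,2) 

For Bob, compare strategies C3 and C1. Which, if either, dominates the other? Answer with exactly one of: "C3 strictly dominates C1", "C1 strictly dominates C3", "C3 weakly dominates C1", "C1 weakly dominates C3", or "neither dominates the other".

C3's payoffs vs C1's, by Alice's action — W: 10<12, X: 8>1, Y: 10>1, Z: 5>2.
C3 does better at X, Y, Z but worse at W; neither strategy dominates the other.

neither dominates the other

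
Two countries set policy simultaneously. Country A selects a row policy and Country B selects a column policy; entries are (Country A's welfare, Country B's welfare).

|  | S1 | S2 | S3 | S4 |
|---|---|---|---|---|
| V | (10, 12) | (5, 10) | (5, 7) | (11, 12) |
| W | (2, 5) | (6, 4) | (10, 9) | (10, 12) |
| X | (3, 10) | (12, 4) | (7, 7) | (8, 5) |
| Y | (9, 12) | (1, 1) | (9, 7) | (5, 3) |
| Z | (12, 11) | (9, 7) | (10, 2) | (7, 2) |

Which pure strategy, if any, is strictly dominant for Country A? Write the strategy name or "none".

none

V fails to dominate W at S2 (5<6).
W fails to dominate V at S1 (2<10).
X fails to dominate V at S1 (3<10).
Y fails to dominate V at S1 (9<10).
Z fails to dominate V at S4 (7<11).
No single strategy dominates all the others.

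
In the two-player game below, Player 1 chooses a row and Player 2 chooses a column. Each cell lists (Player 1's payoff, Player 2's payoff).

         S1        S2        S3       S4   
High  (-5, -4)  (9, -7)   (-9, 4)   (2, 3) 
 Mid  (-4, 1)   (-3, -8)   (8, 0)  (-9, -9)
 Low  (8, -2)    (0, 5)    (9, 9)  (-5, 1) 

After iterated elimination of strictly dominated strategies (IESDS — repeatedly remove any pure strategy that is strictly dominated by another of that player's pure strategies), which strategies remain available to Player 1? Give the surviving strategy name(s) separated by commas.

Low

Player 1's strategy Mid is strictly dominated by Low (S1: 8>-4, S2: 0>-3, S3: 9>8, S4: -5>-9) and is removed.
For Player 2, S3 strictly dominates S1 on the remaining rows (High: 4>-4, Low: 9>-2); eliminate S1.
Column S2 is eliminated: S3 beats it against every remaining row (High: 4>-7, Low: 9>5).
For Player 2, S3 strictly dominates S4 on the remaining rows (High: 4>3, Low: 9>1); eliminate S4.
For Player 1, Low strictly dominates High on the remaining columns (S3: 9>-9); eliminate High.
Among the remaining strategies, none is strictly dominated by another pure strategy of the same player, so the elimination stops.
Surviving strategies — Player 1: {Low}; Player 2: {S3}.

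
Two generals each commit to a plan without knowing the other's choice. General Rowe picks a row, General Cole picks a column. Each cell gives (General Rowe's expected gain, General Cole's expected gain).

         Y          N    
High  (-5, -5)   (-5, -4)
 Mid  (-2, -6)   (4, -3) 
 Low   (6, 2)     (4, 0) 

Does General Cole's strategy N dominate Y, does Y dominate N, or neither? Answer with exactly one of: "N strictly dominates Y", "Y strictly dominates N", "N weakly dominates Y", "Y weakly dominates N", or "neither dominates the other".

neither dominates the other

Compare N to Y across every action of General Rowe: High: -4>-5, Mid: -3>-6, Low: 0<2.
N does better at High, Mid but worse at Low; neither strategy dominates the other.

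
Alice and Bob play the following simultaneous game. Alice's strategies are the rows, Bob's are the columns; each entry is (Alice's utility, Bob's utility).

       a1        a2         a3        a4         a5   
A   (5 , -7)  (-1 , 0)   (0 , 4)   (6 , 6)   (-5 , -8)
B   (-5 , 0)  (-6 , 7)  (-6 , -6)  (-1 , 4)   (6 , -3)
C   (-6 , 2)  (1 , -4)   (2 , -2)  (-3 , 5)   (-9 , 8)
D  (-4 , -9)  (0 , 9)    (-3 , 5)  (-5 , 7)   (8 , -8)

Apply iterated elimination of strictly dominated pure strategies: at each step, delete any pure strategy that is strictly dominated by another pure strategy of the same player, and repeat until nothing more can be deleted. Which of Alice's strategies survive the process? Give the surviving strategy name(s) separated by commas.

Column a1 is eliminated: a4 beats it against every remaining row (A: 6>-7, B: 4>0, C: 5>2, D: 7>-9).
Bob's strategy a3 is strictly dominated by a4 (A: 6>4, B: 4>-6, C: 5>-2, D: 7>5) and is removed.
Among the remaining strategies, none is strictly dominated by another pure strategy of the same player, so the elimination stops.
Surviving strategies — Alice: {A, B, C, D}; Bob: {a2, a4, a5}.

A, B, C, D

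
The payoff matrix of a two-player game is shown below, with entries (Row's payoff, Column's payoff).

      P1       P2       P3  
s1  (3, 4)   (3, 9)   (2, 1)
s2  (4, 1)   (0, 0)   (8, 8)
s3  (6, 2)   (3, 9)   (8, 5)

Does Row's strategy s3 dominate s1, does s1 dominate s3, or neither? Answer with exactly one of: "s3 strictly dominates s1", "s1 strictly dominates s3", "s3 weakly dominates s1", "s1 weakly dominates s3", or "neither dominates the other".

s3's payoffs vs s1's, by Column's action — P1: 6>3, P2: 3=3, P3: 8>2.
s3 is at least as good everywhere and strictly better somewhere (tied only at P2), so s3 weakly but not strictly dominates s1.

s3 weakly dominates s1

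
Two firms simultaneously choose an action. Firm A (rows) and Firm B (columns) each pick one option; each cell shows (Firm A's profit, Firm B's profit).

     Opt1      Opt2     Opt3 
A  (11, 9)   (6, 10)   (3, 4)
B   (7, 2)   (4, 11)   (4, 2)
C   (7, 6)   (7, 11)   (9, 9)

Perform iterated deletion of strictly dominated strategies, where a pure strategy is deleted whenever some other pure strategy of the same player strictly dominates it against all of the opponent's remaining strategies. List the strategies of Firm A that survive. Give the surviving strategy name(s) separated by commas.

For Firm B, Opt2 strictly dominates Opt1 on the remaining rows (A: 10>9, B: 11>2, C: 11>6); eliminate Opt1.
Firm A's strategy A is strictly dominated by C (Opt2: 7>6, Opt3: 9>3) and is removed.
Row B is eliminated: C beats it against every remaining column (Opt2: 7>4, Opt3: 9>4).
Firm B's strategy Opt3 is strictly dominated by Opt2 (C: 11>9) and is removed.
Among the remaining strategies, none is strictly dominated by another pure strategy of the same player, so the elimination stops.
Surviving strategies — Firm A: {C}; Firm B: {Opt2}.

C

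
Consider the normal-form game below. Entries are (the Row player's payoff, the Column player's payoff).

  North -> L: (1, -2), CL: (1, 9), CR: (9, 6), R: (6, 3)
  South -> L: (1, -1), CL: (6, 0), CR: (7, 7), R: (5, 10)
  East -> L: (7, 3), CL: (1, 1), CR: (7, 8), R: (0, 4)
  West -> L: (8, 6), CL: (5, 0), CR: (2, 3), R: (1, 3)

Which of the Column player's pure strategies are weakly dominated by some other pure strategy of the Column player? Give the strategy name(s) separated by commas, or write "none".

L is not dominated — it holds its own against CL at East (3>1); CR at West (6>3); R at West (6>3).
CL: no other strategy beats it everywhere (L at North (9>-2); CR at North (9>6); R at North (9>3)).
CR is not dominated — it holds its own against L at North (6>-2); CL at South (7>0); R at North (6>3).
Nothing dominates R: L at North (3>-2); CL at South (10>0); CR at South (10>7).

none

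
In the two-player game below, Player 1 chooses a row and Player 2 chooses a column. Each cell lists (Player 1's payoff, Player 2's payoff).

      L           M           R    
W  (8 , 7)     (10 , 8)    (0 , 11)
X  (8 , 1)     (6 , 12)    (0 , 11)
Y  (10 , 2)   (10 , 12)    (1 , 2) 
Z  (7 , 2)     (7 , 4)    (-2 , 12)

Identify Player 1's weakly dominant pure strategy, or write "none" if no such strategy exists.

Y vs W: L: 10>8, M: 10=10, R: 1>0.
Y vs X: L: 10>8, M: 10>6, R: 1>0.
Y vs Z: L: 10>7, M: 10>7, R: 1>-2.
Y is at least as good as every other strategy against every opponent action, so it is weakly dominant.

Y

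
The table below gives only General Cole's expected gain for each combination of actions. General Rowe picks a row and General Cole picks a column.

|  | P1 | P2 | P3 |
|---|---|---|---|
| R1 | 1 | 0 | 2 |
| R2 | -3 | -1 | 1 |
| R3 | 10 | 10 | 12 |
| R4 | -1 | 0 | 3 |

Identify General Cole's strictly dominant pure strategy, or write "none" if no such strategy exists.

P3

P3 vs P1: R1: 2>1, R2: 1>-3, R3: 12>10, R4: 3>-1.
P3 vs P2: R1: 2>0, R2: 1>-1, R3: 12>10, R4: 3>0.
P3 strictly beats every other strategy against every opponent action, so it is strictly dominant.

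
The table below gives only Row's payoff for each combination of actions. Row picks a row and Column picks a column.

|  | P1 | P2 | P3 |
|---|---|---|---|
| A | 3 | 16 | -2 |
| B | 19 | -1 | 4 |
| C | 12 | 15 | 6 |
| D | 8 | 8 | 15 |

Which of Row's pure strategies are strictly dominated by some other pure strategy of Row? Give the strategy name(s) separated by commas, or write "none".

none

A is not dominated — it holds its own against B at P2 (16>-1); C at P2 (16>15); D at P2 (16>8).
Nothing dominates B: A at P1 (19>3); C at P1 (19>12); D at P1 (19>8).
Nothing dominates C: A at P1 (12>3); B at P2 (15>-1); D at P1 (12>8).
Nothing dominates D: A at P1 (8>3); B at P2 (8>-1); C at P3 (15>6).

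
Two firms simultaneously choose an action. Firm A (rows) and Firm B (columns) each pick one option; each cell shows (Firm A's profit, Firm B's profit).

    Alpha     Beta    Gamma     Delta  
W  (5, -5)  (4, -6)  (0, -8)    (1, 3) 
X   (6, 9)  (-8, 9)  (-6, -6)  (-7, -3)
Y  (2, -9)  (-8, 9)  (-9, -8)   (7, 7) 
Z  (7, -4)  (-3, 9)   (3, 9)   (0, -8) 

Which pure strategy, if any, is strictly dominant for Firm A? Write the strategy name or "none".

none

W fails to dominate X at Alpha (5<6).
X fails to dominate W at Beta (-8<4).
Y fails to dominate W at Alpha (2<5).
Z fails to dominate W at Beta (-3<4).
No single strategy dominates all the others.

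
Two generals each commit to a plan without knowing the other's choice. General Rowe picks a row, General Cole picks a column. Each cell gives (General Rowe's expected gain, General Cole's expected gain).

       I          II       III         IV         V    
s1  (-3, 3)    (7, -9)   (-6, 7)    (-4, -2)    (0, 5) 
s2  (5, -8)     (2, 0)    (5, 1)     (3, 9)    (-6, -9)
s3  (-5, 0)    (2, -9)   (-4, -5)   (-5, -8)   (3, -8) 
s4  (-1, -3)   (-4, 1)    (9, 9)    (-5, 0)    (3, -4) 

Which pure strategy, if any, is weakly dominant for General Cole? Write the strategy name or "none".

none

I fails to dominate II at s2 (-8<0).
II fails to dominate I at s1 (-9<3).
III fails to dominate I at s3 (-5<0).
IV fails to dominate I at s1 (-2<3).
V fails to dominate I at s2 (-9<-8).
No single strategy dominates all the others.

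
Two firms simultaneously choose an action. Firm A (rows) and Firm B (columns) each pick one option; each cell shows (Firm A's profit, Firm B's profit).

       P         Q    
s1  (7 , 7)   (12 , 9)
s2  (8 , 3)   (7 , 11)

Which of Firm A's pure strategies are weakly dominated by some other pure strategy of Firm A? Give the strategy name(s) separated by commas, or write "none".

s1 is not dominated — it holds its own against s2 at Q (12>7).
s2: no other strategy beats it everywhere (s1 at P (8>7)).

none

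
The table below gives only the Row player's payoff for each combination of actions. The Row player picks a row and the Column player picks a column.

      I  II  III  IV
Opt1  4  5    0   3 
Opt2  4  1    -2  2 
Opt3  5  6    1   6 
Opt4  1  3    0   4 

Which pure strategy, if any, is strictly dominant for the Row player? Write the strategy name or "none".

Opt3

Opt3 vs Opt1: I: 5>4, II: 6>5, III: 1>0, IV: 6>3.
Opt3 vs Opt2: I: 5>4, II: 6>1, III: 1>-2, IV: 6>2.
Opt3 vs Opt4: I: 5>1, II: 6>3, III: 1>0, IV: 6>4.
Opt3 strictly beats every other strategy against every opponent action, so it is strictly dominant.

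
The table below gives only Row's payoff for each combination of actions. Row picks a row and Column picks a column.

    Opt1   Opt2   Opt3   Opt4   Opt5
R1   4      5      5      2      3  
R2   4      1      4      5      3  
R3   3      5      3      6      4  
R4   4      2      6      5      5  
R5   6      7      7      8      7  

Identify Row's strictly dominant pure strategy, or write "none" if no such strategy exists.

R5 vs R1: Opt1: 6>4, Opt2: 7>5, Opt3: 7>5, Opt4: 8>2, Opt5: 7>3.
R5 vs R2: Opt1: 6>4, Opt2: 7>1, Opt3: 7>4, Opt4: 8>5, Opt5: 7>3.
R5 vs R3: Opt1: 6>3, Opt2: 7>5, Opt3: 7>3, Opt4: 8>6, Opt5: 7>4.
R5 vs R4: Opt1: 6>4, Opt2: 7>2, Opt3: 7>6, Opt4: 8>5, Opt5: 7>5.
R5 strictly beats every other strategy against every opponent action, so it is strictly dominant.

R5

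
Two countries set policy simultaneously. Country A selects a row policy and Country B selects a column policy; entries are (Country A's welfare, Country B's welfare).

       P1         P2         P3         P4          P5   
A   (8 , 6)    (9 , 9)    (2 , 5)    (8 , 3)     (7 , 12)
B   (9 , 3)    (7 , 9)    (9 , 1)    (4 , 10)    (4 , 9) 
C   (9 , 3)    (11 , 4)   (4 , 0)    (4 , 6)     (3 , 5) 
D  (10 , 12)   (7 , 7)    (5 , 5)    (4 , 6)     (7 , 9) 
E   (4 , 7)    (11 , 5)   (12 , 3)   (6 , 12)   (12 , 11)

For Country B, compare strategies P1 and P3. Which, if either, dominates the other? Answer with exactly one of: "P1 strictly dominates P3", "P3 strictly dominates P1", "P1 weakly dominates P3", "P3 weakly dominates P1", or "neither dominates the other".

P1's payoffs vs P3's, by Country A's action — A: 6>5, B: 3>1, C: 3>0, D: 12>5, E: 7>3.
P1 gives a strictly higher payoff against every action of Country A, so P1 strictly dominates P3.

P1 strictly dominates P3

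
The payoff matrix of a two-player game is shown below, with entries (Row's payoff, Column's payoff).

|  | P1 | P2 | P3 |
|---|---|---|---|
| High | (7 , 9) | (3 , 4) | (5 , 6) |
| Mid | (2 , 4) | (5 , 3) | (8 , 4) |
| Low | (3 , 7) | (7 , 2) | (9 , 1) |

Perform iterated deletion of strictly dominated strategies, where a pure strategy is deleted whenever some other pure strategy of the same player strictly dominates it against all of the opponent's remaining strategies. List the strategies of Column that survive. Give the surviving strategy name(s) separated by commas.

P1

For Row, Low strictly dominates Mid on the remaining columns (P1: 3>2, P2: 7>5, P3: 9>8); eliminate Mid.
For Column, P1 strictly dominates P2 on the remaining rows (High: 9>4, Low: 7>2); eliminate P2.
Column P3 is eliminated: P1 beats it against every remaining row (High: 9>6, Low: 7>1).
Row Low is eliminated: High beats it against every remaining column (P1: 7>3).
Among the remaining strategies, none is strictly dominated by another pure strategy of the same player, so the elimination stops.
Surviving strategies — Row: {High}; Column: {P1}.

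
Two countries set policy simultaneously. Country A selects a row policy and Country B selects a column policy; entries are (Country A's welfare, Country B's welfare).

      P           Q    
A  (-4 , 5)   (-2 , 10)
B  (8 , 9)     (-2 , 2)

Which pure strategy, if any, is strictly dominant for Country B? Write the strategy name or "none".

P fails to dominate Q at A (5<10).
Q fails to dominate P at B (2<9).
No single strategy dominates all the others.

none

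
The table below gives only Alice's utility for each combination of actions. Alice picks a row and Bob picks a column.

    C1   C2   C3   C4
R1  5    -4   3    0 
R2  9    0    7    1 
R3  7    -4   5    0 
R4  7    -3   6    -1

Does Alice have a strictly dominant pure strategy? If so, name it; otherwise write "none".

R2 vs R1: C1: 9>5, C2: 0>-4, C3: 7>3, C4: 1>0.
R2 vs R3: C1: 9>7, C2: 0>-4, C3: 7>5, C4: 1>0.
R2 vs R4: C1: 9>7, C2: 0>-3, C3: 7>6, C4: 1>-1.
R2 strictly beats every other strategy against every opponent action, so it is strictly dominant.

R2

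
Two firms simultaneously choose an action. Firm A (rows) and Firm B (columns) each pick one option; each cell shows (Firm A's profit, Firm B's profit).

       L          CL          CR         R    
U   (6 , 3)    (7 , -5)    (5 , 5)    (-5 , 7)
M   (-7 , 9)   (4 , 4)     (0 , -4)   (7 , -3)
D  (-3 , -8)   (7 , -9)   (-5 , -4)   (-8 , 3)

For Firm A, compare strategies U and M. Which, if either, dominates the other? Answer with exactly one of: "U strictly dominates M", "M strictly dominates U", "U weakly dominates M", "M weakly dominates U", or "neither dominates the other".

Compare U to M across each choice by Firm B: L: 6>-7, CL: 7>4, CR: 5>0, R: -5<7.
U does better at L, CL, CR but worse at R; neither strategy dominates the other.

neither dominates the other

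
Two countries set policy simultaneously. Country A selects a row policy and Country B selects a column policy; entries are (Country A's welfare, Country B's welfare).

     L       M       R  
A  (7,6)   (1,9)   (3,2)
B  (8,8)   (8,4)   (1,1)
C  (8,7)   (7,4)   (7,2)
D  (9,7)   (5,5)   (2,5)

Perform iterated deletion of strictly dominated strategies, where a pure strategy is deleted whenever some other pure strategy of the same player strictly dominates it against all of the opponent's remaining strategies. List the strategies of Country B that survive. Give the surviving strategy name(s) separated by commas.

L

For Country A, C strictly dominates A on the remaining columns (L: 8>7, M: 7>1, R: 7>3); eliminate A.
For Country B, L strictly dominates M on the remaining rows (B: 8>4, C: 7>4, D: 7>5); eliminate M.
Row B is eliminated: D beats it against every remaining column (L: 9>8, R: 2>1).
For Country B, L strictly dominates R on the remaining rows (C: 7>2, D: 7>5); eliminate R.
For Country A, D strictly dominates C on the remaining columns (L: 9>8); eliminate C.
Among the remaining strategies, none is strictly dominated by another pure strategy of the same player, so the elimination stops.
Surviving strategies — Country A: {D}; Country B: {L}.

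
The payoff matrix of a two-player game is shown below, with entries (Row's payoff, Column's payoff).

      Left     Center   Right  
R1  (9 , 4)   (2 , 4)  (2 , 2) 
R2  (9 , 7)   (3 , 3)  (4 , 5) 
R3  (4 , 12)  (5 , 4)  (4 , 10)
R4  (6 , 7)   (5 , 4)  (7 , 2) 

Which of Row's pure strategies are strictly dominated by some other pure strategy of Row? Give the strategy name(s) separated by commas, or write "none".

R1 is not dominated — it holds its own against R2 at Left (9=9); R3 at Left (9>4); R4 at Left (9>6).
R2 is not dominated — it holds its own against R1 at Left (9=9); R3 at Left (9>4); R4 at Left (9>6).
Nothing dominates R3: R1 at Center (5>2); R2 at Center (5>3); R4 at Center (5=5).
Nothing dominates R4: R1 at Center (5>2); R2 at Center (5>3); R3 at Left (6>4).

none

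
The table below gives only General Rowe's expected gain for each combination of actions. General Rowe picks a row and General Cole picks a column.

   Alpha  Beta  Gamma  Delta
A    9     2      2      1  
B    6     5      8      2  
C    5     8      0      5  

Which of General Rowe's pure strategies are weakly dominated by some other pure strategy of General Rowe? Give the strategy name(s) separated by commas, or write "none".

A is not dominated — it holds its own against B at Alpha (9>6); C at Alpha (9>5).
B is not dominated — it holds its own against A at Beta (5>2); C at Alpha (6>5).
Nothing dominates C: A at Beta (8>2); B at Beta (8>5).

none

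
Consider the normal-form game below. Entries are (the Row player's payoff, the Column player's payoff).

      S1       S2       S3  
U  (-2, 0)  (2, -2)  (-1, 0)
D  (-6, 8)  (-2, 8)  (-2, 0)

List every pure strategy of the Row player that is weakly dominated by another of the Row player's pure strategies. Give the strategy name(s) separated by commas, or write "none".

Nothing dominates U: D at S1 (-2>-6).
U weakly dominates D — S1: -2>-6, S2: 2>-2, S3: -1>-2.

D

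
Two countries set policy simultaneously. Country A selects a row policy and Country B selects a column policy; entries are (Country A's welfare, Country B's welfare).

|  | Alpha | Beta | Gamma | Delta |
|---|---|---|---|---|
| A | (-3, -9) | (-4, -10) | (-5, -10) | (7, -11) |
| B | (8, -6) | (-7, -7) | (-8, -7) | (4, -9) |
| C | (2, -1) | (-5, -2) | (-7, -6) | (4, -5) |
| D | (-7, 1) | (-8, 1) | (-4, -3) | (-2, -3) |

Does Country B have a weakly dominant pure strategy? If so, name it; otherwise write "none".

Alpha

Alpha vs Beta: A: -9>-10, B: -6>-7, C: -1>-2, D: 1=1.
Alpha vs Gamma: A: -9>-10, B: -6>-7, C: -1>-6, D: 1>-3.
Alpha vs Delta: A: -9>-11, B: -6>-9, C: -1>-5, D: 1>-3.
Alpha is at least as good as every other strategy against every opponent action, so it is weakly dominant.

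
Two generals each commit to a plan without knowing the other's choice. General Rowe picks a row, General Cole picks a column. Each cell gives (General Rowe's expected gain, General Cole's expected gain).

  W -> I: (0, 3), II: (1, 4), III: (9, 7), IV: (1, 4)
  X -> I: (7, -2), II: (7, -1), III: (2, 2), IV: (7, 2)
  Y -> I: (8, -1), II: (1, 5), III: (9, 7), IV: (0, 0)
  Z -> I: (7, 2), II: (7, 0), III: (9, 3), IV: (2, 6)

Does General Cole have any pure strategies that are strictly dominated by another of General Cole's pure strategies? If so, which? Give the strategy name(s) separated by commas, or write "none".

III strictly dominates I — W: 7>3, X: 2>-2, Y: 7>-1, Z: 3>2.
II is strictly dominated by III (W: 7>4, X: 2>-1, Y: 7>5, Z: 3>0).
III is not dominated — it holds its own against I at W (7>3); II at W (7>4); IV at W (7>4).
IV is not dominated — it holds its own against I at W (4>3); II at W (4=4); III at X (2=2).

I, II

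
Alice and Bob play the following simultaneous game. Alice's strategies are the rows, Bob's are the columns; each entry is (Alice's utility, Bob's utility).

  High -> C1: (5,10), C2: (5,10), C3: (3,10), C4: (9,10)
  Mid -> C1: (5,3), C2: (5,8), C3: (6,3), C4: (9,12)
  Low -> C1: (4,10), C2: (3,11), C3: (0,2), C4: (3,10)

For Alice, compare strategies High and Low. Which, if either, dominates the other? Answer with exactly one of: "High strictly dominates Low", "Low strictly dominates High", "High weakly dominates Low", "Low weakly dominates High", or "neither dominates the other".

High strictly dominates Low

Compare High to Low across each opponent action: C1: 5>4, C2: 5>3, C3: 3>0, C4: 9>3.
High gives a strictly higher payoff against each opponent action, so High strictly dominates Low.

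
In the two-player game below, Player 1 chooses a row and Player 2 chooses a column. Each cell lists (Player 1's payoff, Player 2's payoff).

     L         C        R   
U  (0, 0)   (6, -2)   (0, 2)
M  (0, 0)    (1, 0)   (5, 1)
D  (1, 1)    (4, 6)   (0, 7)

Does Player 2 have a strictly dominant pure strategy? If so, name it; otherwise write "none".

R

R vs L: U: 2>0, M: 1>0, D: 7>1.
R vs C: U: 2>-2, M: 1>0, D: 7>6.
R strictly beats every other strategy against every opponent action, so it is strictly dominant.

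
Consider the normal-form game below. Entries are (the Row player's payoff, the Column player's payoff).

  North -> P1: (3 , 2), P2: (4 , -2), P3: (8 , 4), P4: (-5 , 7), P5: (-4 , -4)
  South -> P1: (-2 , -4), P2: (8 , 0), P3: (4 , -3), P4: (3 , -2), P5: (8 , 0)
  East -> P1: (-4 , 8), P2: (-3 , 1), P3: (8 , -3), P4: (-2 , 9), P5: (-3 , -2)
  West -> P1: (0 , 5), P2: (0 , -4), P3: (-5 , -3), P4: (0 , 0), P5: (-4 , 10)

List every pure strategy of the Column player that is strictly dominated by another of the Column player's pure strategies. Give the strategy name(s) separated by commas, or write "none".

P3

Nothing dominates P1: P2 at North (2>-2); P3 at East (8>-3); P4 at West (5>0); P5 at North (2>-4).
Nothing dominates P2: P1 at South (0>-4); P3 at South (0>-3); P4 at South (0>-2); P5 at North (-2>-4).
P4 strictly dominates P3 — North: 7>4, South: -2>-3, East: 9>-3, West: 0>-3.
Nothing dominates P4: P1 at North (7>2); P2 at North (7>-2); P3 at North (7>4); P5 at North (7>-4).
P5 is not dominated — it holds its own against P1 at South (0>-4); P2 at South (0=0); P3 at South (0>-3); P4 at South (0>-2).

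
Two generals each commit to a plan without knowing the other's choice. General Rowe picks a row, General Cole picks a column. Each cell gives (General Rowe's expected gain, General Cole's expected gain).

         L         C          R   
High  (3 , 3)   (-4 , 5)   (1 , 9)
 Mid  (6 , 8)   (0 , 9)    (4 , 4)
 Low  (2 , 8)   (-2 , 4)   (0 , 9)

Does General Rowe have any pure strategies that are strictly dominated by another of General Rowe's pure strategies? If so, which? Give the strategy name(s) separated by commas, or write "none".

High, Low

Mid strictly dominates High — L: 6>3, C: 0>-4, R: 4>1.
Mid is not dominated — it holds its own against High at L (6>3); Low at L (6>2).
Low: dominated, since Mid does at least as well everywhere (L: 6>2, C: 0>-2, R: 4>0).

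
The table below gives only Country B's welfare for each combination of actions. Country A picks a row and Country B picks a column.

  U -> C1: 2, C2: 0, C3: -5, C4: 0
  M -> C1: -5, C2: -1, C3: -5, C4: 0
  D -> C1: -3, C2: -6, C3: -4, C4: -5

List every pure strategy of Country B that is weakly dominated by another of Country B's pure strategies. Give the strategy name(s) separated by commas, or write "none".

C1 is not dominated — it holds its own against C2 at U (2>0); C3 at U (2>-5); C4 at U (2>0).
C2: dominated, since C4 does at least as well everywhere (U: 0=0, M: 0>-1, D: -5>-6).
C3: dominated, since C1 does at least as well everywhere (U: 2>-5, M: -5=-5, D: -3>-4).
C4 is not dominated — it holds its own against C1 at M (0>-5); C2 at M (0>-1); C3 at U (0>-5).

C2, C3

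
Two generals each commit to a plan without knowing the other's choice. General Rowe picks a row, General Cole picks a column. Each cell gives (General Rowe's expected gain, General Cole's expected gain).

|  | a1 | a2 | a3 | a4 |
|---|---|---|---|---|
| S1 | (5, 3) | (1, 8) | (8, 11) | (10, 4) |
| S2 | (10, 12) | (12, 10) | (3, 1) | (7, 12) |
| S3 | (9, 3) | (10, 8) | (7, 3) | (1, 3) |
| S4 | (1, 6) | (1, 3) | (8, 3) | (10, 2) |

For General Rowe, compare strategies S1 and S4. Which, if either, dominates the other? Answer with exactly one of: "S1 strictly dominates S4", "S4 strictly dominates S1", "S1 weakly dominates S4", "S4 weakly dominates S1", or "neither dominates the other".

S1 weakly dominates S4

S1's payoffs vs S4's, by General Cole's action — a1: 5>1, a2: 1=1, a3: 8=8, a4: 10=10.
S1 is at least as good everywhere and strictly better somewhere (tied only at a2, a3, a4), so S1 weakly but not strictly dominates S4.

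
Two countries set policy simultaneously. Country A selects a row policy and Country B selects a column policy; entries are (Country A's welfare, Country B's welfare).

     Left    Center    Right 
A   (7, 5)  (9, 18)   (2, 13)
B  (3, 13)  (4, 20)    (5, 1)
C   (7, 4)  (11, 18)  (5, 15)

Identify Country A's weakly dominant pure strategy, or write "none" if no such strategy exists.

C

C vs A: Left: 7=7, Center: 11>9, Right: 5>2.
C vs B: Left: 7>3, Center: 11>4, Right: 5=5.
C is at least as good as every other strategy against every opponent action, so it is weakly dominant.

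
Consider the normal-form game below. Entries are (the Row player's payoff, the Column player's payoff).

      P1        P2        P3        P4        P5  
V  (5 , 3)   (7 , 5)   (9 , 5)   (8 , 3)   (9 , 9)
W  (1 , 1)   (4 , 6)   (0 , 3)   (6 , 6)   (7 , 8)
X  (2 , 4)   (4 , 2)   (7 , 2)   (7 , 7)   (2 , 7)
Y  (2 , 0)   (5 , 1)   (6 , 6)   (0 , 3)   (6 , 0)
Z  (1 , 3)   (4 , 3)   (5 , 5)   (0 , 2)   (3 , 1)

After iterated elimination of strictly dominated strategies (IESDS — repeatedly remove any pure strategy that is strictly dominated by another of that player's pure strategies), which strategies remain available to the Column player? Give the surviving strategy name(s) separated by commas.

P5

For the Row player, V strictly dominates W on the remaining columns (P1: 5>1, P2: 7>4, P3: 9>0, P4: 8>6, P5: 9>7); eliminate W.
For the Row player, V strictly dominates X on the remaining columns (P1: 5>2, P2: 7>4, P3: 9>7, P4: 8>7, P5: 9>2); eliminate X.
Row Y is eliminated: V beats it against every remaining column (P1: 5>2, P2: 7>5, P3: 9>6, P4: 8>0, P5: 9>6).
The Row player's strategy Z is strictly dominated by V (P1: 5>1, P2: 7>4, P3: 9>5, P4: 8>0, P5: 9>3) and is removed.
The Column player's strategy P1 is strictly dominated by P2 (V: 5>3) and is removed.
Column P2 is eliminated: P5 beats it against every remaining row (V: 9>5).
For the Column player, P5 strictly dominates P3 on the remaining rows (V: 9>5); eliminate P3.
For the Column player, P5 strictly dominates P4 on the remaining rows (V: 9>3); eliminate P4.
Among the remaining strategies, none is strictly dominated by another pure strategy of the same player, so the elimination stops.
Surviving strategies — the Row player: {V}; the Column player: {P5}.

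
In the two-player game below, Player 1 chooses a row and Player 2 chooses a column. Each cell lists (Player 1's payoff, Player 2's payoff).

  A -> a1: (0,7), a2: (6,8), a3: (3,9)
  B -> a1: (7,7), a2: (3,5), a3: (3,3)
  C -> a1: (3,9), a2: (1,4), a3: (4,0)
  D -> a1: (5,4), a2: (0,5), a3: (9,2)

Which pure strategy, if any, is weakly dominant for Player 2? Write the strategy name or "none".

none

a1 fails to dominate a2 at A (7<8).
a2 fails to dominate a1 at B (5<7).
a3 fails to dominate a1 at B (3<7).
No single strategy dominates all the others.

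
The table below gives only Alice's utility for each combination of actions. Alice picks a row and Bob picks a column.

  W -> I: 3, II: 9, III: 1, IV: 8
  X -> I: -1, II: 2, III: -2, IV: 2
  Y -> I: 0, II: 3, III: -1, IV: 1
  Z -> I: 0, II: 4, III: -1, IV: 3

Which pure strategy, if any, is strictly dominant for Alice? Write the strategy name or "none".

W

W vs X: I: 3>-1, II: 9>2, III: 1>-2, IV: 8>2.
W vs Y: I: 3>0, II: 9>3, III: 1>-1, IV: 8>1.
W vs Z: I: 3>0, II: 9>4, III: 1>-1, IV: 8>3.
W strictly beats every other strategy against every opponent action, so it is strictly dominant.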